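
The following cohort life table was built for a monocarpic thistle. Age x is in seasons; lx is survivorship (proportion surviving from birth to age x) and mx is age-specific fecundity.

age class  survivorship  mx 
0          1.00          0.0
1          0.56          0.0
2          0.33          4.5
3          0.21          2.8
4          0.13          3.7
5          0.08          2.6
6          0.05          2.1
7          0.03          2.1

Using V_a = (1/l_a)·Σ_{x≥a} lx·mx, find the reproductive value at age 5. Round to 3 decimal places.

lx·mx for x ≥ 5: 0.208, 0.105, 0.063 → sum = 0.376
V_5 = 0.376 / l_5 = 0.376 / 0.08 = 4.7 → 4.700

4.700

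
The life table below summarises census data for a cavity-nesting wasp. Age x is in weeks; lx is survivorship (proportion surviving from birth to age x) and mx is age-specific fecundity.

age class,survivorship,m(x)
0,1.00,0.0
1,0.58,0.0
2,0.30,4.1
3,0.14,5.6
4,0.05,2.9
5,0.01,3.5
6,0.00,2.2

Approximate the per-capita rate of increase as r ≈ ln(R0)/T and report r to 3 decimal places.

0.310

R0 = Σ lx·mx = 0 + 0 + 1.23 + 0.784 + 0.145 + 0.035 + 0 = 2.194
Σ x·lx·mx = 5.567; T = 5.567/2.194 = 2.53737…
r ≈ ln(R0)/T = ln(2.194)/2.53737… = 0.30966… → 0.310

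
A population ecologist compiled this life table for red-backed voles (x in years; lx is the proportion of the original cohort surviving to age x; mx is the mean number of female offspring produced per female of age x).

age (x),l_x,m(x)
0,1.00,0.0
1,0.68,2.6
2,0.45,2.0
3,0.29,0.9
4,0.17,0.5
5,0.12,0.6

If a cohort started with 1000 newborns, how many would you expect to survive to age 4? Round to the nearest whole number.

170

Expected survivors = N0 · l_4 = 1000 × 0.17 = 170 → 170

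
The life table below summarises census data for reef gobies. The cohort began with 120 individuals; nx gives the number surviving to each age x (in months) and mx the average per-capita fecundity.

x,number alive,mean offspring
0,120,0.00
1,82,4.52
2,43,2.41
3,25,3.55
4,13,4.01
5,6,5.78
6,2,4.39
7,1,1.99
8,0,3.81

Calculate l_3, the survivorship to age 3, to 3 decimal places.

l_3 = n_3/n_0 = 25/120 = 0.208333… → 0.208

0.208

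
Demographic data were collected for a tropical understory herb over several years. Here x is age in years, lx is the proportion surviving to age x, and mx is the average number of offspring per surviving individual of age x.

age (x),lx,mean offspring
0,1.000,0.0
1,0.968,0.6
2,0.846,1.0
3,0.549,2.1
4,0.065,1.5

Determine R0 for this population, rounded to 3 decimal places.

lx·mx by age: 0, 0.5808, 0.846, 1.1529, 0.0975
R0 = Σ lx·mx = 2.6772 → 2.677

2.677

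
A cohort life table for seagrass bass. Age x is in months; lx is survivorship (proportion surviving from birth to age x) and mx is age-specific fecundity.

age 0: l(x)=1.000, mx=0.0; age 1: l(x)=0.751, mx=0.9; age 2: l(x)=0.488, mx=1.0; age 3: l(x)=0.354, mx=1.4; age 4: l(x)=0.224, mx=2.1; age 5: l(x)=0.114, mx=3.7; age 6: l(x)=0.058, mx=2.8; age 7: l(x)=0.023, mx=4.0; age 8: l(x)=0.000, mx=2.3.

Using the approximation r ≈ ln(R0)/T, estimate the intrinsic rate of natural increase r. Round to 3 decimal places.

R0 = Σ lx·mx = 0 + 0.6759 + 0.488 + 0.4956 + 0.4704 + 0.4218 + 0.1624 + 0.092 + 0 = 2.8061
Σ x·lx·mx = 8.7477; T = 8.7477/2.8061 = 3.11739…
r ≈ ln(R0)/T = ln(2.8061)/3.11739… = 0.33098… → 0.331

0.331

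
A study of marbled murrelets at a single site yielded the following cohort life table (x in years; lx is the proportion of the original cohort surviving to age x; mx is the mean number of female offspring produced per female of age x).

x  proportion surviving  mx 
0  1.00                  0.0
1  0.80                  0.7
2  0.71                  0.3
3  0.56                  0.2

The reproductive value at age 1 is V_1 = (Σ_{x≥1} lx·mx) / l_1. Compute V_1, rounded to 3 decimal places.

1.106

lx·mx for x ≥ 1: 0.56, 0.213, 0.112 → sum = 0.885
V_1 = 0.885 / l_1 = 0.885 / 0.8 = 1.10625 → 1.106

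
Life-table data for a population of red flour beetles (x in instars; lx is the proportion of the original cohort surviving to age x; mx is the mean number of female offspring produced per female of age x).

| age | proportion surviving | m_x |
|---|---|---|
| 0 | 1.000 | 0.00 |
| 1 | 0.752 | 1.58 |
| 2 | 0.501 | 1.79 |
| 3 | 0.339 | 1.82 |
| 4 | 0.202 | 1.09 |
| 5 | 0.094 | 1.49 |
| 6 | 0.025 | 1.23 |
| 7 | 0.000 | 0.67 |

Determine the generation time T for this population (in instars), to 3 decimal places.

lx·mx: 0, 1.18816, 0.89679, 0.61698, 0.22018, 0.14006, 0.03075, 0 → R0 = 3.09292
x·lx·mx: 0, 1.18816, 1.79358, 1.85094, 0.88072, 0.7003, 0.1845, 0 → Σ = 6.5982
T = 6.5982 / 3.09292 = 2.133324… → 2.133

2.133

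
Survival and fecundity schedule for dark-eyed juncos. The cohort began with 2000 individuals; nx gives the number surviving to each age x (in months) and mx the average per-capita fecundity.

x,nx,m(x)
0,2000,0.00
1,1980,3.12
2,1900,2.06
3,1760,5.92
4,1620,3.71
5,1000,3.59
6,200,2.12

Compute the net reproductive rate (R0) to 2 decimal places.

15.27

lx = nx/n0 = nx/2000: 1, 0.99, 0.95, 0.88, 0.81, 0.5, 0.1
lx·mx by age: 0, 3.0888, 1.957, 5.2096, 3.0051, 1.795, 0.212
R0 = Σ lx·mx = 15.2675 → 15.27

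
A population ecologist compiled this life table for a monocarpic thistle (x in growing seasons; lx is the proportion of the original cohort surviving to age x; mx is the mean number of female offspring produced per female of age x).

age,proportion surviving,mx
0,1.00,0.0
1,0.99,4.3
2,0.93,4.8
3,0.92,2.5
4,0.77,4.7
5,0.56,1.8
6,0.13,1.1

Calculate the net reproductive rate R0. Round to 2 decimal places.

15.79

lx·mx by age: 0, 4.257, 4.464, 2.3, 3.619, 1.008, 0.143
R0 = Σ lx·mx = 15.791 → 15.79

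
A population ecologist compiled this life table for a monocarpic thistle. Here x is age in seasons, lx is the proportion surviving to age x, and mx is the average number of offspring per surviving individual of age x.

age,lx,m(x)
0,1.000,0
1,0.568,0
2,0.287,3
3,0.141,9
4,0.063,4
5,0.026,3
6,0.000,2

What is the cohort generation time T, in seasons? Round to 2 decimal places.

lx·mx: 0, 0, 0.861, 1.269, 0.252, 0.078, 0 → R0 = 2.46
x·lx·mx: 0, 0, 1.722, 3.807, 1.008, 0.39, 0 → Σ = 6.927
T = 6.927 / 2.46 = 2.815854… → 2.82

2.82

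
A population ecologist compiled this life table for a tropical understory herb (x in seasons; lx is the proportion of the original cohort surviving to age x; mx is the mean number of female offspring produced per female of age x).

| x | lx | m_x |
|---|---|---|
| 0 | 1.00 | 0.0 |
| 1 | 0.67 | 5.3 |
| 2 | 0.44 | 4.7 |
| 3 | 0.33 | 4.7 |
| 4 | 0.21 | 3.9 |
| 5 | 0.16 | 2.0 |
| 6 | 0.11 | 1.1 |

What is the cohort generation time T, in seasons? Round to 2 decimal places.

lx·mx: 0, 3.551, 2.068, 1.551, 0.819, 0.32, 0.121 → R0 = 8.43
x·lx·mx: 0, 3.551, 4.136, 4.653, 3.276, 1.6, 0.726 → Σ = 17.942
T = 17.942 / 8.43 = 2.128351… → 2.13

2.13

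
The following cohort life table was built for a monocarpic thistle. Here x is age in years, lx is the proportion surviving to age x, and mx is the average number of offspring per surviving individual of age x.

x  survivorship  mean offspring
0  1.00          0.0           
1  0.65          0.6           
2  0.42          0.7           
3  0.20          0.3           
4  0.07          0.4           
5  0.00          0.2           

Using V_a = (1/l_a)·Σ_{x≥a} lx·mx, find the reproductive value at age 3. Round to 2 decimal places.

0.44

lx·mx for x ≥ 3: 0.06, 0.028, 0 → sum = 0.088
V_3 = 0.088 / l_3 = 0.088 / 0.2 = 0.44 → 0.44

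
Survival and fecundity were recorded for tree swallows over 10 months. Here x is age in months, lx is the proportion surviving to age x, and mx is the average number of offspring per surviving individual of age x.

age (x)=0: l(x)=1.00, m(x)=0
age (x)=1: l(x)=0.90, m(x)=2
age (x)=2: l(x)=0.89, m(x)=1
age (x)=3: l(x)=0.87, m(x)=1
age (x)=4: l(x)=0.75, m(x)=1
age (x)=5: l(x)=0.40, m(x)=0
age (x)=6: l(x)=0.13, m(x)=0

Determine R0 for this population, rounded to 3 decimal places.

lx·mx by age: 0, 1.8, 0.89, 0.87, 0.75, 0, 0
R0 = Σ lx·mx = 4.31 → 4.310

4.310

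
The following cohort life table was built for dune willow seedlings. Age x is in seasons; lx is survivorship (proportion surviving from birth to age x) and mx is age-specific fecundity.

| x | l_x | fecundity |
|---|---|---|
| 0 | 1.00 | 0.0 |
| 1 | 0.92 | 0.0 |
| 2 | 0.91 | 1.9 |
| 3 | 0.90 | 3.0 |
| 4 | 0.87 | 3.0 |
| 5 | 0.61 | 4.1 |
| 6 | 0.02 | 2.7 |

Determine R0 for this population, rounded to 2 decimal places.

lx·mx by age: 0, 0, 1.729, 2.7, 2.61, 2.501, 0.054
R0 = Σ lx·mx = 9.594 → 9.59

9.59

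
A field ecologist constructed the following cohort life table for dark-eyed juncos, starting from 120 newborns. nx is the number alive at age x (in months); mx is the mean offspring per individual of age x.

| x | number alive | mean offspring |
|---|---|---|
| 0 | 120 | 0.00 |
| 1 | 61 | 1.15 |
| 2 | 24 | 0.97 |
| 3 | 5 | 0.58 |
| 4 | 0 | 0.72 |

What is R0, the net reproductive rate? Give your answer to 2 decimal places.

lx = nx/n0 = nx/120: 1, 0.50833…, 0.2, 0.04167…, 0
lx·mx by age: 0, 0.584583…, 0.194, 0.024167…, 0
R0 = Σ lx·mx = 0.80275… → 0.80

0.80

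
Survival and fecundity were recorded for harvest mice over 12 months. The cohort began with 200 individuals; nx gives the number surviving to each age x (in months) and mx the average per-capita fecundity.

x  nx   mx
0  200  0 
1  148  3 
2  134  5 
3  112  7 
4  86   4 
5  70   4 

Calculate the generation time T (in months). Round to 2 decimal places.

lx = nx/n0 = nx/200: 1, 0.74, 0.67, 0.56, 0.43, 0.35
lx·mx: 0, 2.22, 3.35, 3.92, 1.72, 1.4 → R0 = 12.61
x·lx·mx: 0, 2.22, 6.7, 11.76, 6.88, 7 → Σ = 34.56
T = 34.56 / 12.61 = 2.740682… → 2.74

2.74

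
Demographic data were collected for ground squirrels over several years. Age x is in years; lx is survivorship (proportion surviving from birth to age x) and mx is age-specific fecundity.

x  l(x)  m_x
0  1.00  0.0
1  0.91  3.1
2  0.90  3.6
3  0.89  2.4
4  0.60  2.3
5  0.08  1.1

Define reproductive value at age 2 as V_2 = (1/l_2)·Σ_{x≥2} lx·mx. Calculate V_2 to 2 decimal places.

7.60

lx·mx for x ≥ 2: 3.24, 2.136, 1.38, 0.088 → sum = 6.844
V_2 = 6.844 / l_2 = 6.844 / 0.9 = 7.604444… → 7.60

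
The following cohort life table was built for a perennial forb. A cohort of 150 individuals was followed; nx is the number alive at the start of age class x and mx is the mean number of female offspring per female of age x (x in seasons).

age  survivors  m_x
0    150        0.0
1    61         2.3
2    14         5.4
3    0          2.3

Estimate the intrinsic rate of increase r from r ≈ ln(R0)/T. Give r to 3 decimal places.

lx = nx/n0 = nx/150: 1, 0.40667…, 0.09333…, 0
R0 = Σ lx·mx = 0 + 0.93533… + 0.504… + 0 = 1.439333…
Σ x·lx·mx = 1.943333…; T = 1.943333…/1.439333… = 1.35016…
r ≈ ln(R0)/T = ln(1.439333…)/1.35016… = 0.26973… → 0.270

0.270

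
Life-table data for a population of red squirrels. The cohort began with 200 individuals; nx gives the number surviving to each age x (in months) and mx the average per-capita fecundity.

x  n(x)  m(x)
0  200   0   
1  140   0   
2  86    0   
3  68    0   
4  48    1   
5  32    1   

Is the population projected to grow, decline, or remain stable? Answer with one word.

lx = nx/n0 = nx/200: 1, 0.7, 0.43, 0.34, 0.24, 0.16
R0 = Σ lx·mx = 0 + 0 + 0 + 0 + 0.24 + 0.16 = 0.4
R0 < 1, so the population is declining.

declining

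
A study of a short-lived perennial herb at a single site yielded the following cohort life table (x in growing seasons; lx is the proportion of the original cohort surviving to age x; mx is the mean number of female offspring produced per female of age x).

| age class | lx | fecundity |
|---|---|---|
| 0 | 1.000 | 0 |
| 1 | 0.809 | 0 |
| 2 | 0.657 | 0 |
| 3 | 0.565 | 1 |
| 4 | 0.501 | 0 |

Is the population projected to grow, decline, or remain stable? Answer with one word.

R0 = Σ lx·mx = 0 + 0 + 0 + 0.565 + 0 = 0.565
R0 < 1, so the population is declining.

declining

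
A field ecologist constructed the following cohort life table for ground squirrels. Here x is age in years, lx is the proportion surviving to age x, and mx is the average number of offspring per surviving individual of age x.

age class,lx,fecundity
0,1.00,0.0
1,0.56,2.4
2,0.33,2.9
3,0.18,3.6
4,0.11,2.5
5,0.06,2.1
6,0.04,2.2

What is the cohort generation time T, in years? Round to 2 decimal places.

lx·mx: 0, 1.344, 0.957, 0.648, 0.275, 0.126, 0.088 → R0 = 3.438
x·lx·mx: 0, 1.344, 1.914, 1.944, 1.1, 0.63, 0.528 → Σ = 7.46
T = 7.46 / 3.438 = 2.169866… → 2.17

2.17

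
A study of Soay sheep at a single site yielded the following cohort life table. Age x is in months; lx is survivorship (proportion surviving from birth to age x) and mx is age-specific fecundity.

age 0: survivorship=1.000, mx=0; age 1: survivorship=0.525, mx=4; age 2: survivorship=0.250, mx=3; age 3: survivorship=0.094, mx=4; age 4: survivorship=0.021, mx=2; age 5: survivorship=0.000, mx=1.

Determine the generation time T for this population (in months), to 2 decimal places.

1.50

lx·mx: 0, 2.1, 0.75, 0.376, 0.042, 0 → R0 = 3.268
x·lx·mx: 0, 2.1, 1.5, 1.128, 0.168, 0 → Σ = 4.896
T = 4.896 / 3.268 = 1.498164… → 1.50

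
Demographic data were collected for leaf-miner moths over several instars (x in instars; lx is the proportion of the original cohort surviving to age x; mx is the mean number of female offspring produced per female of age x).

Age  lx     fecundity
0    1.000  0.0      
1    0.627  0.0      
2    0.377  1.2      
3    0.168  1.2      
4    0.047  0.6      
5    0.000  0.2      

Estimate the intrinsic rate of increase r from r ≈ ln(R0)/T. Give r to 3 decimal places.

-0.161

R0 = Σ lx·mx = 0 + 0 + 0.4524 + 0.2016 + 0.0282 + 0 = 0.6822
Σ x·lx·mx = 1.6224; T = 1.6224/0.6822 = 2.37819…
r ≈ ln(R0)/T = ln(0.6822)/2.37819… = -0.16081… → -0.161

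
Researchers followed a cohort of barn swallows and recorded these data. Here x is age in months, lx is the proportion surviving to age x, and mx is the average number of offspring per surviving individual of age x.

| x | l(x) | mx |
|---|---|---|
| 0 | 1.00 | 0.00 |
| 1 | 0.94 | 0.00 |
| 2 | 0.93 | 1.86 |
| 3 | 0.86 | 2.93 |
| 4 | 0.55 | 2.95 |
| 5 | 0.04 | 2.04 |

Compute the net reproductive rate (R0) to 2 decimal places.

5.95

lx·mx by age: 0, 0, 1.7298, 2.5198, 1.6225, 0.0816
R0 = Σ lx·mx = 5.9537 → 5.95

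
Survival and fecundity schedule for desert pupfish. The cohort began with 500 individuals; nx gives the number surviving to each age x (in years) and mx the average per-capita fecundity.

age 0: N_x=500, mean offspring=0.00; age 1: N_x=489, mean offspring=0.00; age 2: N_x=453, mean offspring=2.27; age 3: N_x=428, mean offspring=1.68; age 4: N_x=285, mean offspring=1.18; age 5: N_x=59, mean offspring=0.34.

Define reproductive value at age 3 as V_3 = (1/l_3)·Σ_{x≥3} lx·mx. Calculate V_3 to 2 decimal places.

lx = nx/n0 = nx/500: 1, 0.978, 0.906, 0.856, 0.57, 0.118
lx·mx for x ≥ 3: 1.43808, 0.6726, 0.04012 → sum = 2.1508
V_3 = 2.1508 / l_3 = 2.1508 / 0.856 = 2.512617… → 2.51

2.51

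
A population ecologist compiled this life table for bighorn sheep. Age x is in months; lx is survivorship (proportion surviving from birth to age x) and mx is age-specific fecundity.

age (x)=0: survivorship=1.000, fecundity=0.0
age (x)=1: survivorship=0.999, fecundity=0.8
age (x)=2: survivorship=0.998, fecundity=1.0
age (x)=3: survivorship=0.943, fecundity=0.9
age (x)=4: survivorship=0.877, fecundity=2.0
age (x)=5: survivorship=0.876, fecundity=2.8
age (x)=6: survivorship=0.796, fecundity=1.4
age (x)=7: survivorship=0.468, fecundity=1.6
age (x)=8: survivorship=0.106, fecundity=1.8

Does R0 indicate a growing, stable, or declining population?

R0 = Σ lx·mx = 0 + 0.7992 + 0.998 + 0.8487 + 1.754 + 2.4528 + 1.1144 + 0.7488 + 0.1908 = 8.9067
R0 > 1, so the population is growing.

growing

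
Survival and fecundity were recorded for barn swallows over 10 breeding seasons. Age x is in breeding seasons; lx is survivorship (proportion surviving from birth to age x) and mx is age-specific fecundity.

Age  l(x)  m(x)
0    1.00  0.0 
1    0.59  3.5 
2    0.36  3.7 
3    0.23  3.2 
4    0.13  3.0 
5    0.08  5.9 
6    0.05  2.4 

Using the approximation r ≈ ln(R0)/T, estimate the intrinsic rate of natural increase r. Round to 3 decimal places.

R0 = Σ lx·mx = 0 + 2.065 + 1.332 + 0.736 + 0.39 + 0.472 + 0.12 = 5.115
Σ x·lx·mx = 11.577; T = 11.577/5.115 = 2.26334…
r ≈ ln(R0)/T = ln(5.115)/2.26334… = 0.72114… → 0.721

0.721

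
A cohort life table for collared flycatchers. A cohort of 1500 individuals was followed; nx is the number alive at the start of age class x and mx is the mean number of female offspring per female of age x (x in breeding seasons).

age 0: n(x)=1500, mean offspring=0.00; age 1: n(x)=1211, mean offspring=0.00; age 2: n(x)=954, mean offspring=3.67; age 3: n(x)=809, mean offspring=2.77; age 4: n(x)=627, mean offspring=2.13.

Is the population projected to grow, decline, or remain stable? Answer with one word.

lx = nx/n0 = nx/1500: 1, 0.80733…, 0.636, 0.53933…, 0.418
R0 = Σ lx·mx = 0 + 0 + 2.33412 + 1.493953… + 0.89034 = 4.718413…
R0 > 1, so the population is growing.

growing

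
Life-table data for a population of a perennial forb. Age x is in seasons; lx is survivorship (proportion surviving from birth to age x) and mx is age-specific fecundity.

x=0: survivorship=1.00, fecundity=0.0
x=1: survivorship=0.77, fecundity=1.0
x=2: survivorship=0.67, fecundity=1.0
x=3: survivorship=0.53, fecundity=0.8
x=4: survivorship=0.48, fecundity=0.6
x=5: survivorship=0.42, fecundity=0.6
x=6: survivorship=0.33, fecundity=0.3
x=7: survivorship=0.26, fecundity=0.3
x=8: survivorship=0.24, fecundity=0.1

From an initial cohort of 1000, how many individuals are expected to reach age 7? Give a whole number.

260

Expected survivors = N0 · l_7 = 1000 × 0.26 = 260 → 260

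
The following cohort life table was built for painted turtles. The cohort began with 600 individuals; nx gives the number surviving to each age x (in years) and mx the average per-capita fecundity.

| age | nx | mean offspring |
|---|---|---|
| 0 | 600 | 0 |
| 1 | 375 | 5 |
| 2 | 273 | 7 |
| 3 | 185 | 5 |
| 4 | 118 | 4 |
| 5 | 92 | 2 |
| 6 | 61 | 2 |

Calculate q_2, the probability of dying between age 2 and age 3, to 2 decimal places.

0.32

lx = nx/n0 = nx/600: 1, 0.625, 0.455, 0.30833…, 0.19667…, 0.15333…, 0.10167…
q_2 = (l_2 − l_3) / l_2 = (0.455 − 0.308333…) / 0.455
     = 0.146667… / 0.455 = 0.322344… → 0.32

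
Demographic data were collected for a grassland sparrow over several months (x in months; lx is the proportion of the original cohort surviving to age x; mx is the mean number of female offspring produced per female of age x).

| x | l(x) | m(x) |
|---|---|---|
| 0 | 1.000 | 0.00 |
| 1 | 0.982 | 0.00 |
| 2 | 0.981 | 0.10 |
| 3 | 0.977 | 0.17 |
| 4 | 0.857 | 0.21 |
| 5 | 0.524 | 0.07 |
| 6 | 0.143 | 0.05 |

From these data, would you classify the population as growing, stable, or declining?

declining

R0 = Σ lx·mx = 0 + 0 + 0.0981 + 0.16609 + 0.17997 + 0.03668 + 0.00715 = 0.48799
R0 < 1, so the population is declining.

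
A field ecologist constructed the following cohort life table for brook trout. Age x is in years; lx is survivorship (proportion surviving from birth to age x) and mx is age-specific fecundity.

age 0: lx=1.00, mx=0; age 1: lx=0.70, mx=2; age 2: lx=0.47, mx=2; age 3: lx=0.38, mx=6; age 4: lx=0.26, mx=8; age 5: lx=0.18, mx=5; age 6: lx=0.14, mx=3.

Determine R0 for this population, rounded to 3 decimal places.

8.020

lx·mx by age: 0, 1.4, 0.94, 2.28, 2.08, 0.9, 0.42
R0 = Σ lx·mx = 8.02 → 8.020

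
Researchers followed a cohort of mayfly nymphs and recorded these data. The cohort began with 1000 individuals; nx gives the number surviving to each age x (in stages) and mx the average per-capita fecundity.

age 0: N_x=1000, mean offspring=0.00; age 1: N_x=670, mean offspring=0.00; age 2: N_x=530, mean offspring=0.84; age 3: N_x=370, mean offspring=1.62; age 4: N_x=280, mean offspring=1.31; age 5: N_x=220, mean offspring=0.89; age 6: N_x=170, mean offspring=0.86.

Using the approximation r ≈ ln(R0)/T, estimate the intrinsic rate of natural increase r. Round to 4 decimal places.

0.1638

lx = nx/n0 = nx/1000: 1, 0.67, 0.53, 0.37, 0.28, 0.22, 0.17
R0 = Σ lx·mx = 0 + 0 + 0.4452 + 0.5994 + 0.3668 + 0.1958 + 0.1462 = 1.7534
Σ x·lx·mx = 6.012; T = 6.012/1.7534 = 3.42877…
r ≈ ln(R0)/T = ln(1.7534)/3.42877… = 0.163778… → 0.1638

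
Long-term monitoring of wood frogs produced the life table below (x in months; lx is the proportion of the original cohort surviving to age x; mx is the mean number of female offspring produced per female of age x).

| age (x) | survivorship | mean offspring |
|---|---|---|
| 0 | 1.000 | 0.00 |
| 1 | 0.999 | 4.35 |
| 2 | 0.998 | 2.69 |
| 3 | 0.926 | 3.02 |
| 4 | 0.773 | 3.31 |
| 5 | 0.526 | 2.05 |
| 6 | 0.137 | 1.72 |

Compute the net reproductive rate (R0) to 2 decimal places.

13.70

lx·mx by age: 0, 4.34565, 2.68462, 2.79652, 2.55863, 1.0783, 0.23564
R0 = Σ lx·mx = 13.69936 → 13.70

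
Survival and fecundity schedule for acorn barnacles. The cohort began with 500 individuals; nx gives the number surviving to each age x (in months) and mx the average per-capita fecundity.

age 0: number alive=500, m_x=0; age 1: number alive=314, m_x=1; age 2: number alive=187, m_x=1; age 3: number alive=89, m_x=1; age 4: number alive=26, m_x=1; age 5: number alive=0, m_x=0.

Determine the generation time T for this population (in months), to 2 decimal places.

lx = nx/n0 = nx/500: 1, 0.628, 0.374, 0.178, 0.052, 0
lx·mx: 0, 0.628, 0.374, 0.178, 0.052, 0 → R0 = 1.232
x·lx·mx: 0, 0.628, 0.748, 0.534, 0.208, 0 → Σ = 2.118
T = 2.118 / 1.232 = 1.719156… → 1.72

1.72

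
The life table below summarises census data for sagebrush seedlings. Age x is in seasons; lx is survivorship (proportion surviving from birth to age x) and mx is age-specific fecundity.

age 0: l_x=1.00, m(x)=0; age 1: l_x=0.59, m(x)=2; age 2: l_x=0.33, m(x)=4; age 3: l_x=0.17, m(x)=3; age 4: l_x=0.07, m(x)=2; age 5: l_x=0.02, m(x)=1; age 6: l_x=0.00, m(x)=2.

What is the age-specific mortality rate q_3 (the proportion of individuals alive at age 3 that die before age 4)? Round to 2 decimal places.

0.59

q_3 = (l_3 − l_4) / l_3 = (0.17 − 0.07) / 0.17
     = 0.1 / 0.17 = 0.588235… → 0.59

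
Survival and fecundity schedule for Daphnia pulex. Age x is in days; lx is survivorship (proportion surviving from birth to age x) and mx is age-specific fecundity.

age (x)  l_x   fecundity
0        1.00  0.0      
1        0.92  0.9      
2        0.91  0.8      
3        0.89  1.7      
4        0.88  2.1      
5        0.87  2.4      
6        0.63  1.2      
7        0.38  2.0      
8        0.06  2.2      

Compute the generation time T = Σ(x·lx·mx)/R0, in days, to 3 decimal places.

4.110

lx·mx: 0, 0.828, 0.728, 1.513, 1.848, 2.088, 0.756, 0.76, 0.132 → R0 = 8.653
x·lx·mx: 0, 0.828, 1.456, 4.539, 7.392, 10.44, 4.536, 5.32, 1.056 → Σ = 35.567
T = 35.567 / 8.653 = 4.110366… → 4.110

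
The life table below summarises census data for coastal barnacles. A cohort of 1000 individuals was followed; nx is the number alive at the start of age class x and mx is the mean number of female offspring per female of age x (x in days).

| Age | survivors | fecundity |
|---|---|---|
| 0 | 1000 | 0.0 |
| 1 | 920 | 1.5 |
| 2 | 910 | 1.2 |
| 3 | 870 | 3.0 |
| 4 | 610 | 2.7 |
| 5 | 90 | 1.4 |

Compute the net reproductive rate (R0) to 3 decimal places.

lx = nx/n0 = nx/1000: 1, 0.92, 0.91, 0.87, 0.61, 0.09
lx·mx by age: 0, 1.38, 1.092, 2.61, 1.647, 0.126
R0 = Σ lx·mx = 6.855 → 6.855

6.855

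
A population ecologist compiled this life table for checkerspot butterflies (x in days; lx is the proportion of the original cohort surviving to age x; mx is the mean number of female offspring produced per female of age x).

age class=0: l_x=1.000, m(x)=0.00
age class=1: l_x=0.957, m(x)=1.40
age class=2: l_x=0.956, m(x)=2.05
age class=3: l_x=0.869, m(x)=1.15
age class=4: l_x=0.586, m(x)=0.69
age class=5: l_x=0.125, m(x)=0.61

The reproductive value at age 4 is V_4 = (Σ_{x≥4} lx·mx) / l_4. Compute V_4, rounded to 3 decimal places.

lx·mx for x ≥ 4: 0.40434, 0.07625 → sum = 0.48059
V_4 = 0.48059 / l_4 = 0.48059 / 0.586 = 0.820119… → 0.820

0.820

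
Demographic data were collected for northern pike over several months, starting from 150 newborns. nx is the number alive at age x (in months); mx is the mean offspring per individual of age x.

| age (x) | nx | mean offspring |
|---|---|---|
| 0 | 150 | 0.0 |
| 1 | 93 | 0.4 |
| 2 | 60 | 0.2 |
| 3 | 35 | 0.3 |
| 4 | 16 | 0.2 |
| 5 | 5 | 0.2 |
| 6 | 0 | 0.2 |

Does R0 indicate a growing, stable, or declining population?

lx = nx/n0 = nx/150: 1, 0.62, 0.4, 0.23333…, 0.10667…, 0.03333…, 0
R0 = Σ lx·mx = 0 + 0.248 + 0.08 + 0.07… + 0.021333… + 0.006667… + 0 = 0.426…
R0 < 1, so the population is declining.

declining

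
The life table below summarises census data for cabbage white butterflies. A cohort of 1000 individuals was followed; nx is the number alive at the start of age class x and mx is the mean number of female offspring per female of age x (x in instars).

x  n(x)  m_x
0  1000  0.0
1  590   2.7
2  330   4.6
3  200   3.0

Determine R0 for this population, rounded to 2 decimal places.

3.71

lx = nx/n0 = nx/1000: 1, 0.59, 0.33, 0.2
lx·mx by age: 0, 1.593, 1.518, 0.6
R0 = Σ lx·mx = 3.711 → 3.71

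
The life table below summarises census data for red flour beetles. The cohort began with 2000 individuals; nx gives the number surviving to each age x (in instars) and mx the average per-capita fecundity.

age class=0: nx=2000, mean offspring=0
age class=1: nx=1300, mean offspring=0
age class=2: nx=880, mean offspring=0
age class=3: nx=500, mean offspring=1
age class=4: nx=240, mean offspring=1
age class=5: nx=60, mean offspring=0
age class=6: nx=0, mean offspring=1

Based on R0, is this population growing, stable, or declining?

lx = nx/n0 = nx/2000: 1, 0.65, 0.44, 0.25, 0.12, 0.03, 0
R0 = Σ lx·mx = 0 + 0 + 0 + 0.25 + 0.12 + 0 + 0 = 0.37
R0 < 1, so the population is declining.

declining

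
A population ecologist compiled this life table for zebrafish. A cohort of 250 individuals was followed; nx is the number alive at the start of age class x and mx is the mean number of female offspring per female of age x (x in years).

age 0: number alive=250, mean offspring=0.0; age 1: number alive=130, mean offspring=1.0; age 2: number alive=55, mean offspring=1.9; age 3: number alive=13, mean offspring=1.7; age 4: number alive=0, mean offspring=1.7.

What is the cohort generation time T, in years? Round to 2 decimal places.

lx = nx/n0 = nx/250: 1, 0.52, 0.22, 0.052, 0
lx·mx: 0, 0.52, 0.418, 0.0884, 0 → R0 = 1.0264
x·lx·mx: 0, 0.52, 0.836, 0.2652, 0 → Σ = 1.6212
T = 1.6212 / 1.0264 = 1.579501… → 1.58

1.58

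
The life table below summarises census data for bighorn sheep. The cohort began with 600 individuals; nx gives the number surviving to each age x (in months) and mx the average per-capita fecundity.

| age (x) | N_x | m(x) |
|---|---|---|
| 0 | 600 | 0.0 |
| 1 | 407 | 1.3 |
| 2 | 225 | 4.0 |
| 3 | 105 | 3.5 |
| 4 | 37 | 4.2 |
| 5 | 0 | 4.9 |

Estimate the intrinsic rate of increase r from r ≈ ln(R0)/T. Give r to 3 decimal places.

0.568

lx = nx/n0 = nx/600: 1, 0.67833…, 0.375, 0.175, 0.06167…, 0
R0 = Σ lx·mx = 0 + 0.88183… + 1.5 + 0.6125 + 0.259… + 0 = 3.253333…
Σ x·lx·mx = 6.755333…; T = 6.755333…/3.253333… = 2.07643…
r ≈ ln(R0)/T = ln(3.253333…)/2.07643… = 0.56813… → 0.568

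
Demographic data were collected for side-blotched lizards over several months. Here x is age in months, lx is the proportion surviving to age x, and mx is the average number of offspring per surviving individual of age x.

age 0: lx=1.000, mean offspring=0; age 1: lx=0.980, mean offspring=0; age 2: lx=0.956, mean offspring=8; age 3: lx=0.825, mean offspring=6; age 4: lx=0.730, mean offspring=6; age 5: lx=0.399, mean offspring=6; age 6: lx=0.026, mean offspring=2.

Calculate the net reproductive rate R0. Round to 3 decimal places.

lx·mx by age: 0, 0, 7.648, 4.95, 4.38, 2.394, 0.052
R0 = Σ lx·mx = 19.424 → 19.424

19.424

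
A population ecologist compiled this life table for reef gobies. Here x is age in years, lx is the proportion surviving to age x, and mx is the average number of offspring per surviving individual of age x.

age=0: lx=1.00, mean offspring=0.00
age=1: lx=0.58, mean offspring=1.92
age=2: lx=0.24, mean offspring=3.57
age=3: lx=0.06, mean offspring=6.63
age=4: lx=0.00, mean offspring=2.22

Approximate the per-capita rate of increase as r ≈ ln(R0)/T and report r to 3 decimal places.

0.508

R0 = Σ lx·mx = 0 + 1.1136 + 0.8568 + 0.3978 + 0 = 2.3682
Σ x·lx·mx = 4.0206; T = 4.0206/2.3682 = 1.69775…
r ≈ ln(R0)/T = ln(2.3682)/1.69775… = 0.50781… → 0.508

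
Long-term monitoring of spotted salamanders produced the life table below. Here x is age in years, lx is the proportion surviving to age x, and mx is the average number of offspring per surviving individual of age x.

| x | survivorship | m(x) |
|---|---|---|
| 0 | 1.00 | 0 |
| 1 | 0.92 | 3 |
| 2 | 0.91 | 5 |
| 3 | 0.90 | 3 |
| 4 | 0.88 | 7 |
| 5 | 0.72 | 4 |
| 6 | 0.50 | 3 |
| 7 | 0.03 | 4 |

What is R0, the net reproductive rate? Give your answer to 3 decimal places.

20.670

lx·mx by age: 0, 2.76, 4.55, 2.7, 6.16, 2.88, 1.5, 0.12
R0 = Σ lx·mx = 20.67 → 20.670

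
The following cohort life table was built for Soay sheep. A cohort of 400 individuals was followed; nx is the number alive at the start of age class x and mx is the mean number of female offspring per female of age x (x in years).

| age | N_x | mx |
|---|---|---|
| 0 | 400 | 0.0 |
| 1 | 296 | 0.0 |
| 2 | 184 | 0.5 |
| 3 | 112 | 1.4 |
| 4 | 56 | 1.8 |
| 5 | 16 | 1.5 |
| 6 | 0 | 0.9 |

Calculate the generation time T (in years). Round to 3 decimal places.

lx = nx/n0 = nx/400: 1, 0.74, 0.46, 0.28, 0.14, 0.04, 0
lx·mx: 0, 0, 0.23, 0.392, 0.252, 0.06, 0 → R0 = 0.934
x·lx·mx: 0, 0, 0.46, 1.176, 1.008, 0.3, 0 → Σ = 2.944
T = 2.944 / 0.934 = 3.152034… → 3.152

3.152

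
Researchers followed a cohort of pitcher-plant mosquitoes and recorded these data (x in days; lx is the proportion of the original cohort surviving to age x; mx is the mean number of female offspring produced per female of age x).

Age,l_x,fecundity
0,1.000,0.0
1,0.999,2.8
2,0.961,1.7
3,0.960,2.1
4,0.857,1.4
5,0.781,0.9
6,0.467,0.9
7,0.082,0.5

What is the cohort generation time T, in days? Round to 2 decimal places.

2.64

lx·mx: 0, 2.7972, 1.6337, 2.016, 1.1998, 0.7029, 0.4203, 0.041 → R0 = 8.8109
x·lx·mx: 0, 2.7972, 3.2674, 6.048, 4.7992, 3.5145, 2.5218, 0.287 → Σ = 23.2351
T = 23.2351 / 8.8109 = 2.637086… → 2.64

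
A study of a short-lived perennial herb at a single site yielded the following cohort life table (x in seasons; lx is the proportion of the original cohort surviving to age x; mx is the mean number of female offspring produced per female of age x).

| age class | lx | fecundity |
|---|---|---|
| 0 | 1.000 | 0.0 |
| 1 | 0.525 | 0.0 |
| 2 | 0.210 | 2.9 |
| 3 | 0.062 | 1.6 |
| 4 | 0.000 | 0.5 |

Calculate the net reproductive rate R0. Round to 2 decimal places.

lx·mx by age: 0, 0, 0.609, 0.0992, 0
R0 = Σ lx·mx = 0.7082 → 0.71

0.71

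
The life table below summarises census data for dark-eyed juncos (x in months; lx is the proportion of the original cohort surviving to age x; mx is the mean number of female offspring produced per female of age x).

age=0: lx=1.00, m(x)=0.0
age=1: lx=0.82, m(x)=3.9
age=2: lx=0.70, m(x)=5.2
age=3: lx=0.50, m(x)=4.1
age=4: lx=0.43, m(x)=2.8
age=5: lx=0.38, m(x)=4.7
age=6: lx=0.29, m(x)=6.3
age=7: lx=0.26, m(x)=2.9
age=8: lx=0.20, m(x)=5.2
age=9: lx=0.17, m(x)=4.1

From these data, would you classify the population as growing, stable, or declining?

growing

R0 = Σ lx·mx = 0 + 3.198 + 3.64 + 2.05 + 1.204 + 1.786 + 1.827 + 0.754 + 1.04 + 0.697 = 16.196
R0 > 1, so the population is growing.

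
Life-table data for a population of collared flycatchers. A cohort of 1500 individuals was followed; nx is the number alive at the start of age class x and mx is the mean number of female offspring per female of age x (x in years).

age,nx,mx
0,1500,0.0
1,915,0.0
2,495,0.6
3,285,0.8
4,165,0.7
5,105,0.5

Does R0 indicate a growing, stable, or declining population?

declining

lx = nx/n0 = nx/1500: 1, 0.61, 0.33, 0.19, 0.11, 0.07
R0 = Σ lx·mx = 0 + 0 + 0.198 + 0.152 + 0.077 + 0.035 = 0.462
R0 < 1, so the population is declining.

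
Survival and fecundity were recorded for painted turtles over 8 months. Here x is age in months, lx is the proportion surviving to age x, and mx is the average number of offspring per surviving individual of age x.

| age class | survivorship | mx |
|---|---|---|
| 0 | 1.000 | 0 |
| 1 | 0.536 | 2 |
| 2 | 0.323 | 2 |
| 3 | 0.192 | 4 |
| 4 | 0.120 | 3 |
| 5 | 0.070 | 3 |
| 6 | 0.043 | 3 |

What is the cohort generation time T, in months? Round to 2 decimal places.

lx·mx: 0, 1.072, 0.646, 0.768, 0.36, 0.21, 0.129 → R0 = 3.185
x·lx·mx: 0, 1.072, 1.292, 2.304, 1.44, 1.05, 0.774 → Σ = 7.932
T = 7.932 / 3.185 = 2.490424… → 2.49

2.49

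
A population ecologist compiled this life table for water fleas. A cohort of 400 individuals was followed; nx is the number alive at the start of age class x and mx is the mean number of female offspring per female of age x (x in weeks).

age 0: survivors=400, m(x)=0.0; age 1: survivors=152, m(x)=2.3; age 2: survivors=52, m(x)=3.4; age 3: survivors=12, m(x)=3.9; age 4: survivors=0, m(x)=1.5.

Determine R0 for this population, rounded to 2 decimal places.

lx = nx/n0 = nx/400: 1, 0.38, 0.13, 0.03, 0
lx·mx by age: 0, 0.874, 0.442, 0.117, 0
R0 = Σ lx·mx = 1.433 → 1.43

1.43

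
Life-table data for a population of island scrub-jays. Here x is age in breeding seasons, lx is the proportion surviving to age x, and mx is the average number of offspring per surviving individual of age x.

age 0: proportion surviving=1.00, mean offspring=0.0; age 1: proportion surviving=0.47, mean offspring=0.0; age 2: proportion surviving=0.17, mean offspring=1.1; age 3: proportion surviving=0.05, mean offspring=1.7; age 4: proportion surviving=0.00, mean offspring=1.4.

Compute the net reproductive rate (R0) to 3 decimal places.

0.272

lx·mx by age: 0, 0, 0.187, 0.085, 0
R0 = Σ lx·mx = 0.272 → 0.272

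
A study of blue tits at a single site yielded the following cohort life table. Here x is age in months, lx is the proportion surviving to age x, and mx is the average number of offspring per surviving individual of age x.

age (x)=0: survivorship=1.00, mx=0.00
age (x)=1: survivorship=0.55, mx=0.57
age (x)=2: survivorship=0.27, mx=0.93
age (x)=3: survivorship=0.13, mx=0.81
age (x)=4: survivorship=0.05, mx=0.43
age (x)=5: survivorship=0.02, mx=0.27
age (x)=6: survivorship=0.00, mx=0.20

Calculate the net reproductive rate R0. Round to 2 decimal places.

0.70

lx·mx by age: 0, 0.3135, 0.2511, 0.1053, 0.0215, 0.0054, 0
R0 = Σ lx·mx = 0.6968 → 0.70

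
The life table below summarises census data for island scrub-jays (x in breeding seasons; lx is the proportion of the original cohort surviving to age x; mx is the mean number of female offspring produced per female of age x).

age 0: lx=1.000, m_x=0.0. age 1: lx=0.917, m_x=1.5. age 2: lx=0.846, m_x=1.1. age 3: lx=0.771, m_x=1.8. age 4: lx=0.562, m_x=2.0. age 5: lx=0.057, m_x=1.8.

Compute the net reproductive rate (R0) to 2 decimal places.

lx·mx by age: 0, 1.3755, 0.9306, 1.3878, 1.124, 0.1026
R0 = Σ lx·mx = 4.9205 → 4.92

4.92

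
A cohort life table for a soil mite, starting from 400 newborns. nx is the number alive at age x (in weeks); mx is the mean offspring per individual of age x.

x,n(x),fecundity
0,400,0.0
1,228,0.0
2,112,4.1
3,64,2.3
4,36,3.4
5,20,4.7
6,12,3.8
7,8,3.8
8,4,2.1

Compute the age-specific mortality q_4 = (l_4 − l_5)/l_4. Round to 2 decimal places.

0.44

lx = nx/n0 = nx/400: 1, 0.57, 0.28, 0.16, 0.09, 0.05, 0.03, 0.02, 0.01
q_4 = (l_4 − l_5) / l_4 = (0.09 − 0.05) / 0.09
     = 0.04 / 0.09 = 0.444444… → 0.44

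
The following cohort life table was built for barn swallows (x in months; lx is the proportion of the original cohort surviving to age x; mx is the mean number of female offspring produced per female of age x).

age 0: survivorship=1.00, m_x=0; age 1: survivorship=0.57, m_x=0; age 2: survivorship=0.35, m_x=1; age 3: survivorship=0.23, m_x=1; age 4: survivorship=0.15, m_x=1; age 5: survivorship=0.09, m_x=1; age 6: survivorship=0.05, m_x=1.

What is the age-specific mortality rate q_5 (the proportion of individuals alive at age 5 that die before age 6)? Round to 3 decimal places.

0.444

q_5 = (l_5 − l_6) / l_5 = (0.09 − 0.05) / 0.09
     = 0.04 / 0.09 = 0.444444… → 0.444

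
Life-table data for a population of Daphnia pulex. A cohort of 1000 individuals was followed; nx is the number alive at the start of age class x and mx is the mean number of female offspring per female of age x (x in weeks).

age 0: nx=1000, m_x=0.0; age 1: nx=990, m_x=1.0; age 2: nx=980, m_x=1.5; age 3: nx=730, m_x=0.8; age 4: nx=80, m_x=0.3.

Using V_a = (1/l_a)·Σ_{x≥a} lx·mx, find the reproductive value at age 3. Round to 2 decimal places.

lx = nx/n0 = nx/1000: 1, 0.99, 0.98, 0.73, 0.08
lx·mx for x ≥ 3: 0.584, 0.024 → sum = 0.608
V_3 = 0.608 / l_3 = 0.608 / 0.73 = 0.832877… → 0.83

0.83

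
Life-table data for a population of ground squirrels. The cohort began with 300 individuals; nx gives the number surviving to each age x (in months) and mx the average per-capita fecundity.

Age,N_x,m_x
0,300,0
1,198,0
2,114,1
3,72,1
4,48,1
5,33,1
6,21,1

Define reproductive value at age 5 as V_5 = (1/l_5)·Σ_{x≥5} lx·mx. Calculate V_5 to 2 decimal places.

1.64

lx = nx/n0 = nx/300: 1, 0.66, 0.38, 0.24, 0.16, 0.11, 0.07
lx·mx for x ≥ 5: 0.11, 0.07 → sum = 0.18
V_5 = 0.18 / l_5 = 0.18 / 0.11 = 1.636364… → 1.64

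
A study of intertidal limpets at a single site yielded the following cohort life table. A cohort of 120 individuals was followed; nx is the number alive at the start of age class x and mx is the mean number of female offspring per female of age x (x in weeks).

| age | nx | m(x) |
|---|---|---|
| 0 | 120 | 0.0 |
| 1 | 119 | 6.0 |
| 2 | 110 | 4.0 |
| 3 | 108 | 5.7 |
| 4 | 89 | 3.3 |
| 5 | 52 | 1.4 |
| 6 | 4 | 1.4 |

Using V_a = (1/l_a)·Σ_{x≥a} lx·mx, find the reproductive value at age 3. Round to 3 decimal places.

lx = nx/n0 = nx/120: 1, 0.99167…, 0.91667…, 0.9, 0.74167…, 0.43333…, 0.03333…
lx·mx for x ≥ 3: 5.13, 2.4475…, 0.606667…, 0.046667… → sum = 8.230833…
V_3 = 8.230833… / l_3 = 8.230833… / 0.9 = 9.14537… → 9.145

9.145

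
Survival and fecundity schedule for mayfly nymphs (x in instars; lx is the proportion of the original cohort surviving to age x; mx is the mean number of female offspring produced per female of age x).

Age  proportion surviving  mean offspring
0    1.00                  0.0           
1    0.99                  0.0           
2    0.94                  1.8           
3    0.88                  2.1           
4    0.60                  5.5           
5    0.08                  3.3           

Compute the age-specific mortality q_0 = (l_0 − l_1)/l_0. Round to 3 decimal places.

q_0 = (l_0 − l_1) / l_0 = (1 − 0.99) / 1
     = 0.01 / 1 = 0.01 → 0.010

0.010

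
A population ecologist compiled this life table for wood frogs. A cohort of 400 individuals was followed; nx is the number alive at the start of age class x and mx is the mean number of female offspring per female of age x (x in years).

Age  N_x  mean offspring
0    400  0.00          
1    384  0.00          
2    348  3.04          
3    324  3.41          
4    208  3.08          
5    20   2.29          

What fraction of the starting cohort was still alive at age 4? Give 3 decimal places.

l_4 = n_4/n_0 = 208/400 = 0.52 → 0.520

0.520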